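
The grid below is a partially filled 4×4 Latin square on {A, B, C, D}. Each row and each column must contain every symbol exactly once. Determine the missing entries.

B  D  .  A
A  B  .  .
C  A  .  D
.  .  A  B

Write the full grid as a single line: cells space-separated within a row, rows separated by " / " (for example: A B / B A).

B D C A / A B D C / C A B D / D C A B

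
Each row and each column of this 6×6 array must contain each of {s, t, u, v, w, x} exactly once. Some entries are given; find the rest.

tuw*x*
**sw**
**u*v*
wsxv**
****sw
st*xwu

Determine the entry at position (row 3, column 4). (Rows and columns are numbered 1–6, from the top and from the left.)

row 1 has {t,u,w,x}; column 4 has {v,w,x} — only s is left for (r1,c4).
row 1 has {s,t,u,w,x}; column 6 has {u,w} — only v is left for (r1,c6).
row 3 has {u,v}; column 1 has {s,t,w} — only x is left for (r3,c1).
row 3 has {u,v,x}; column 2 has {s,t,u} — only w is left for (r3,c2).
row 3 has {u,v,w,x}; column 4 has {s,v,w,x} — only t is left for (r3,c4).

t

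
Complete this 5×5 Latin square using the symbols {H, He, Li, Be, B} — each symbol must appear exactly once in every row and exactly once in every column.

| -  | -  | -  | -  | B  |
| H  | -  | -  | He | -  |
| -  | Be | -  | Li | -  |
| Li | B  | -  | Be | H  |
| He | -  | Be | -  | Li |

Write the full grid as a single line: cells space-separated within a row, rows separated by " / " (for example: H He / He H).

(r1,c1) = Be
(r1,c4) = H
(r2,c2) = Li
(r2,c3) = B
(r2,c5) = Be
(r3,c1) = B
(r3,c5) = He
(r4,c3) = He
(r5,c2) = H
(r5,c4) = B
(r1,c2) = He
(r1,c3) = Li
(r3,c3) = H

Be He Li H B / H Li B He Be / B Be H Li He / Li B He Be H / He H Be B Li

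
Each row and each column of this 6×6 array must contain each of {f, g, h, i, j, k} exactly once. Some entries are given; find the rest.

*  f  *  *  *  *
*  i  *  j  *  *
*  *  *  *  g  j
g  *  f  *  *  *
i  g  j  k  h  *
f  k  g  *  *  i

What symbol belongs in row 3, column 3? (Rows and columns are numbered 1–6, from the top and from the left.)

(r3,c2): row 3 has {g,j}; column 2 has {f,g,i,k}, so it must be h.
(r4,c2): row 4 has {f,g}; column 2 has {f,g,h,i,k}, so it must be j.
(r5,c6): row 5 has {g,h,i,j,k}; column 6 has {i,j}, so it must be f.
(r6,c4): row 6 has {f,g,i,k}; column 4 has {j,k}, so it must be h.
(r6,c5): row 6 has {f,g,h,i,k}; column 5 has {g,h}, so it must be j.
(r3,c1): row 3 has {g,h,j}; column 1 has {f,g,i}, so it must be k.
(r3,c3): row 3 has {g,h,j,k}; column 3 has {f,g,j}, so it must be i.

i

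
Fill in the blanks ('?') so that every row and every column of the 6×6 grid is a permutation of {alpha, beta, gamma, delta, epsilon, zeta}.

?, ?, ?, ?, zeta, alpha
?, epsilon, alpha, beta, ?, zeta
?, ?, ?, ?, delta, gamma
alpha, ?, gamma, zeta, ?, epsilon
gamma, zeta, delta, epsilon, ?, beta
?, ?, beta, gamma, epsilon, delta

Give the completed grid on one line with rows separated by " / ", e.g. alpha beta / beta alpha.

row 1 has {alpha,zeta}; column 3 has {alpha,beta,gamma,delta} — only epsilon is left for (r1,c3).
row 1 has {alpha,epsilon,zeta}; column 4 has {beta,gamma,epsilon,zeta} — only delta is left for (r1,c4).
row 2 has {alpha,beta,epsilon,zeta}; column 1 has {alpha,gamma} — only delta is left for (r2,c1).
row 2 has {alpha,beta,delta,epsilon,zeta}; column 5 has {delta,epsilon,zeta} — only gamma is left for (r2,c5).
row 3 has {gamma,delta}; column 3 has {alpha,beta,gamma,delta,epsilon} — only zeta is left for (r3,c3).
row 3 has {gamma,delta,zeta}; column 4 has {beta,gamma,delta,epsilon,zeta} — only alpha is left for (r3,c4).
row 4 has {alpha,gamma,epsilon,zeta}; column 5 has {gamma,delta,epsilon,zeta} — only beta is left for (r4,c5).
row 5 has {beta,gamma,delta,epsilon,zeta}; column 5 has {beta,gamma,delta,epsilon,zeta} — only alpha is left for (r5,c5).
row 6 has {beta,gamma,delta,epsilon}; column 1 has {alpha,gamma,delta} — only zeta is left for (r6,c1).
row 6 has {beta,gamma,delta,epsilon,zeta}; column 2 has {epsilon,zeta} — only alpha is left for (r6,c2).
row 1 has {alpha,delta,epsilon,zeta}; column 1 has {alpha,gamma,delta,zeta} — only beta is left for (r1,c1).
row 1 has {alpha,beta,delta,epsilon,zeta}; column 2 has {alpha,epsilon,zeta} — only gamma is left for (r1,c2).
row 3 has {alpha,gamma,delta,zeta}; column 1 has {alpha,beta,gamma,delta,zeta} — only epsilon is left for (r3,c1).
row 3 has {alpha,gamma,delta,epsilon,zeta}; column 2 has {alpha,gamma,epsilon,zeta} — only beta is left for (r3,c2).
row 4 has {alpha,beta,gamma,epsilon,zeta}; column 2 has {alpha,beta,gamma,epsilon,zeta} — only delta is left for (r4,c2).

beta gamma epsilon delta zeta alpha / delta epsilon alpha beta gamma zeta / epsilon beta zeta alpha delta gamma / alpha delta gamma zeta beta epsilon / gamma zeta delta epsilon alpha beta / zeta alpha beta gamma epsilon delta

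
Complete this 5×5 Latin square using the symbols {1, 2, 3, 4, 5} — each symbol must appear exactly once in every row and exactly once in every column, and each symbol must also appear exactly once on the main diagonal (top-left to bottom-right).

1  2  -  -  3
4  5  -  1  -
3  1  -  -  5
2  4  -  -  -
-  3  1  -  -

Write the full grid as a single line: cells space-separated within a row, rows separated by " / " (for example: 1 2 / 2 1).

1 2 4 5 3 / 4 5 3 1 2 / 3 1 2 4 5 / 2 4 5 3 1 / 5 3 1 2 4

Cell (r2,c5): row 2 has {1,4,5}; column 5 has {3,5} → 2.
Cell (r4,c4): row 4 has {2,4}; column 4 has {1}; the diagonal has {1,5} → 3.
Cell (r4,c5): row 4 has {2,3,4}; column 5 has {2,3,5} → 1.
Cell (r5,c1): row 5 has {1,3}; column 1 has {1,2,3,4} → 5.
Cell (r5,c5): row 5 has {1,3,5}; column 5 has {1,2,3,5}; the diagonal has {1,3,5} → 4.
Cell (r2,c3): row 2 has {1,2,4,5}; column 3 has {1} → 3.
Cell (r3,c3): row 3 has {1,3,5}; column 3 has {1,3}; the diagonal has {1,3,4,5} → 2.
Cell (r3,c4): row 3 has {1,2,3,5}; column 4 has {1,3} → 4.
Cell (r4,c3): row 4 has {1,2,3,4}; column 3 has {1,2,3} → 5.
Cell (r5,c4): row 5 has {1,3,4,5}; column 4 has {1,3,4} → 2.
Cell (r1,c3): row 1 has {1,2,3}; column 3 has {1,2,3,5} → 4.
Cell (r1,c4): row 1 has {1,2,3,4}; column 4 has {1,2,3,4} → 5.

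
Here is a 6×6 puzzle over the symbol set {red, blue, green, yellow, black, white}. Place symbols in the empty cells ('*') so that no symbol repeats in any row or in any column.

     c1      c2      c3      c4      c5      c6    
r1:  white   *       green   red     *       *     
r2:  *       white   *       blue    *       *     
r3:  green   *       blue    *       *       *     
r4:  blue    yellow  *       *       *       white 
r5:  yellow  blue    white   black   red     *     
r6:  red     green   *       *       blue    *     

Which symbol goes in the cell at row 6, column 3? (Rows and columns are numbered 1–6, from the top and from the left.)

black

(r1,c2) = black
(r1,c5) = yellow
(r1,c6) = blue
(r2,c1) = black
(r2,c5) = green
(r3,c2) = red
(r4,c4) = green
(r4,c5) = black
(r5,c6) = green
(r3,c5) = white
(r4,c3) = red
(r2,c3) = yellow
(r2,c6) = red
(r3,c4) = yellow
(r3,c6) = black
(r6,c3) = black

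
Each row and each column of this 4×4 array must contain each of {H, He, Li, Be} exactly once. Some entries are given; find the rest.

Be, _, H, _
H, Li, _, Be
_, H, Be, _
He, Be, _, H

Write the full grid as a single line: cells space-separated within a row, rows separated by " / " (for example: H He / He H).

Be He H Li / H Li He Be / Li H Be He / He Be Li H

Cell (r1,c2): row 1 has {H,Be}; column 2 has {H,Li,Be} → He.
Cell (r1,c4): row 1 has {H,He,Be}; column 4 has {H,Be} → Li.
Cell (r2,c3): row 2 has {H,Li,Be}; column 3 has {H,Be} → He.
Cell (r3,c1): row 3 has {H,Be}; column 1 has {H,He,Be} → Li.
Cell (r3,c4): row 3 has {H,Li,Be}; column 4 has {H,Li,Be} → He.
Cell (r4,c3): row 4 has {H,He,Be}; column 3 has {H,He,Be} → Li.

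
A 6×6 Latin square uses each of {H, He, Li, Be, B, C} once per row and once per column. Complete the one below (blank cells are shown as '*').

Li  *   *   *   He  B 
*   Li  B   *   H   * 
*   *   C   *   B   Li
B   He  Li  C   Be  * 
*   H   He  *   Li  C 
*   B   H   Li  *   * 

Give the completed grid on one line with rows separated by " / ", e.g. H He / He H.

Li C Be H He B / C Li B Be H He / H Be C He B Li / B He Li C Be H / Be H He B Li C / He B H Li C Be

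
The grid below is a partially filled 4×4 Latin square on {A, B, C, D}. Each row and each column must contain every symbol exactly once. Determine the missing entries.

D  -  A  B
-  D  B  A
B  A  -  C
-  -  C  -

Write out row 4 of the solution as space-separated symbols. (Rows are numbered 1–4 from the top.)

A B C D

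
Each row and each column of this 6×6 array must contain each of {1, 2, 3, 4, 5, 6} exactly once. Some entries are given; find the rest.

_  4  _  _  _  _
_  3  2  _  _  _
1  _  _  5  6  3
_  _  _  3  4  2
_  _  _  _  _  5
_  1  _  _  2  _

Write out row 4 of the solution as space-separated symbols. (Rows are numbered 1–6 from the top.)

6 5 1 3 4 2

row 3 has {1,3,5,6}; column 2 has {1,3,4} — only 2 is left for (r3,c2).
row 3 has {1,2,3,5,6}; column 3 has {2} — only 4 is left for (r3,c3).
row 5 has {5}; column 2 has {1,2,3,4} — only 6 is left for (r5,c2).
row 4 has {2,3,4}; column 2 has {1,2,3,4,6} — only 5 is left for (r4,c2).
row 4 has {2,3,4,5}; column 1 has {1} — only 6 is left for (r4,c1).
row 4 has {2,3,4,5,6}; column 3 has {2,4} — only 1 is left for (r4,c3).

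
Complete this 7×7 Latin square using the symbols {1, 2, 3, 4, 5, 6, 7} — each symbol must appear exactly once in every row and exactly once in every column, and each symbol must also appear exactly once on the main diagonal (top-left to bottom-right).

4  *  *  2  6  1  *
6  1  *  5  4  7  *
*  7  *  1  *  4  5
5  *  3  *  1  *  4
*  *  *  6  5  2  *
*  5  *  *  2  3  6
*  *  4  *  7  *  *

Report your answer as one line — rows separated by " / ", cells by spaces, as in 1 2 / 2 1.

4 3 5 2 6 1 7 / 6 1 2 5 4 7 3 / 2 7 6 1 3 4 5 / 5 2 3 7 1 6 4 / 3 4 7 6 5 2 1 / 7 5 1 4 2 3 6 / 1 6 4 3 7 5 2

(r1,c2) = 3
(r1,c7) = 7
(r2,c3) = 2
(r2,c7) = 3
(r3,c3) = 6
(r3,c5) = 3
(r4,c4) = 7
(r4,c6) = 6
(r5,c2) = 4
(r5,c7) = 1
(r6,c4) = 4
(r7,c4) = 3
(r7,c6) = 5
(r7,c7) = 2
(r1,c3) = 5
(r3,c1) = 2
(r4,c2) = 2
(r5,c3) = 7
(r6,c3) = 1
(r7,c1) = 1
(r7,c2) = 6
(r5,c1) = 3
(r6,c1) = 7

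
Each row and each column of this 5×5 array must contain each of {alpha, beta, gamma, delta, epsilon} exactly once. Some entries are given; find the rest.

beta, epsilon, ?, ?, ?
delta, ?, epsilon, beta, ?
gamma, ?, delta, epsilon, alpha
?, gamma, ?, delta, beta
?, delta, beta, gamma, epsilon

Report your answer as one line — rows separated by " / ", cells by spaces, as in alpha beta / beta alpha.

(r1,c4) = alpha
(r2,c2) = alpha
(r2,c5) = gamma
(r3,c2) = beta
(r4,c3) = alpha
(r5,c1) = alpha
(r1,c3) = gamma
(r1,c5) = delta
(r4,c1) = epsilon

beta epsilon gamma alpha delta / delta alpha epsilon beta gamma / gamma beta delta epsilon alpha / epsilon gamma alpha delta beta / alpha delta beta gamma epsilon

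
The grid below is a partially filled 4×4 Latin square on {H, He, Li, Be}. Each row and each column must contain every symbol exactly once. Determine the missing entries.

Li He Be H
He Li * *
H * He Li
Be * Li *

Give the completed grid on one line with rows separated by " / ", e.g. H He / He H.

Li He Be H / He Li H Be / H Be He Li / Be H Li He

At row 2, column 3: row 2 has {He,Li}; column 3 has {He,Li,Be}; that leaves H.
At row 2, column 4: row 2 has {H,He,Li}; column 4 has {H,Li}; that leaves Be.
At row 3, column 2: row 3 has {H,He,Li}; column 2 has {He,Li}; that leaves Be.
At row 4, column 2: row 4 has {Li,Be}; column 2 has {He,Li,Be}; that leaves H.
At row 4, column 4: row 4 has {H,Li,Be}; column 4 has {H,Li,Be}; that leaves He.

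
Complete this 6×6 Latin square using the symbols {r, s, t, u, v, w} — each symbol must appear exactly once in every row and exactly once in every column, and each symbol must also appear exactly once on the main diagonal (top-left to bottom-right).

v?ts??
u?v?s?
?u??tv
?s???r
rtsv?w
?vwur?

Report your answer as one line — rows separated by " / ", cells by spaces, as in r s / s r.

v r t s w u / u w v r s t / s u r w t v / w s u t v r / r t s v u w / t v w u r s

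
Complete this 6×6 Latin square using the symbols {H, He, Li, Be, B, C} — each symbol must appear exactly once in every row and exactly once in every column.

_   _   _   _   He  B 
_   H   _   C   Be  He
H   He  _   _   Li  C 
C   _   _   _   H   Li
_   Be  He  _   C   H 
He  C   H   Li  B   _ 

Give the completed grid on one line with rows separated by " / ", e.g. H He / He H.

(r1,c2): row 1 has {He,B}; column 2 has {H,He,Be,C}, so it must be Li.
(r4,c2): row 4 has {H,Li,C}; column 2 has {H,He,Li,Be,C}, so it must be B.
(r4,c3): row 4 has {H,Li,B,C}; column 3 has {H,He}, so it must be Be.
(r4,c4): row 4 has {H,Li,Be,B,C}; column 4 has {Li,C}, so it must be He.
(r5,c4): row 5 has {H,He,Be,C}; column 4 has {He,Li,C}, so it must be B.
(r6,c6): row 6 has {H,He,Li,B,C}; column 6 has {H,He,Li,B,C}, so it must be Be.
(r1,c1): row 1 has {He,Li,B}; column 1 has {H,He,C}, so it must be Be.
(r1,c3): row 1 has {He,Li,Be,B}; column 3 has {H,He,Be}, so it must be C.
(r1,c4): row 1 has {He,Li,Be,B,C}; column 4 has {He,Li,B,C}, so it must be H.
(r3,c3): row 3 has {H,He,Li,C}; column 3 has {H,He,Be,C}, so it must be B.
(r3,c4): row 3 has {H,He,Li,B,C}; column 4 has {H,He,Li,B,C}, so it must be Be.
(r5,c1): row 5 has {H,He,Be,B,C}; column 1 has {H,He,Be,C}, so it must be Li.
(r2,c1): row 2 has {H,He,Be,C}; column 1 has {H,He,Li,Be,C}, so it must be B.
(r2,c3): row 2 has {H,He,Be,B,C}; column 3 has {H,He,Be,B,C}, so it must be Li.

Be Li C H He B / B H Li C Be He / H He B Be Li C / C B Be He H Li / Li Be He B C H / He C H Li B Be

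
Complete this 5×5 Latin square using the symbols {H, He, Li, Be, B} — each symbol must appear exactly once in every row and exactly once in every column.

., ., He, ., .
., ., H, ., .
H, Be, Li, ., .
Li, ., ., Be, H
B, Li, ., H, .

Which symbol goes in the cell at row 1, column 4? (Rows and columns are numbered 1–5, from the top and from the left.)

B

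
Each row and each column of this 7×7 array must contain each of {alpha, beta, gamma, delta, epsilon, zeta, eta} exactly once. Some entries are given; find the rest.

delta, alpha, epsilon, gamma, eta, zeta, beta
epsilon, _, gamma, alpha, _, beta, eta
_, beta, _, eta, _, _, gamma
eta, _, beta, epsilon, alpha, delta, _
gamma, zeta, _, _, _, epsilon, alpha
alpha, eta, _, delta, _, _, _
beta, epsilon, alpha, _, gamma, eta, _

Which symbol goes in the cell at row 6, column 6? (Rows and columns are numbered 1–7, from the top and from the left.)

gamma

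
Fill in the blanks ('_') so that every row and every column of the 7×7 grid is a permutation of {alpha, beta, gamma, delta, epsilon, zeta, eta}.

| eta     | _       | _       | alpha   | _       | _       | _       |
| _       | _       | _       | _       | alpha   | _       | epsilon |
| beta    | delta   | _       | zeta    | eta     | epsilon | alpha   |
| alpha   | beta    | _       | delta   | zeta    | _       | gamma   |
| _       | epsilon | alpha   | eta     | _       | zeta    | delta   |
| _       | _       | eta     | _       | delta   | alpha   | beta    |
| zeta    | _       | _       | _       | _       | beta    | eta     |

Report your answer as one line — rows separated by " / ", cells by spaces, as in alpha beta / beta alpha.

At row 1, column 7: row 1 has {alpha,eta}; column 7 has {alpha,beta,gamma,delta,epsilon,eta}; that leaves zeta.
At row 3, column 3: row 3 has {alpha,beta,delta,epsilon,zeta,eta}; column 3 has {alpha,eta}; that leaves gamma.
At row 4, column 3: row 4 has {alpha,beta,gamma,delta,zeta}; column 3 has {alpha,gamma,eta}; that leaves epsilon.
At row 4, column 6: row 4 has {alpha,beta,gamma,delta,epsilon,zeta}; column 6 has {alpha,beta,epsilon,zeta}; that leaves eta.
At row 5, column 1: row 5 has {alpha,delta,epsilon,zeta,eta}; column 1 has {alpha,beta,zeta,eta}; that leaves gamma.
At row 5, column 5: row 5 has {alpha,gamma,delta,epsilon,zeta,eta}; column 5 has {alpha,delta,zeta,eta}; that leaves beta.
At row 6, column 1: row 6 has {alpha,beta,delta,eta}; column 1 has {alpha,beta,gamma,zeta,eta}; that leaves epsilon.
At row 6, column 4: row 6 has {alpha,beta,delta,epsilon,eta}; column 4 has {alpha,delta,zeta,eta}; that leaves gamma.
At row 7, column 3: row 7 has {beta,zeta,eta}; column 3 has {alpha,gamma,epsilon,eta}; that leaves delta.
At row 7, column 4: row 7 has {beta,delta,zeta,eta}; column 4 has {alpha,gamma,delta,zeta,eta}; that leaves epsilon.
At row 7, column 5: row 7 has {beta,delta,epsilon,zeta,eta}; column 5 has {alpha,beta,delta,zeta,eta}; that leaves gamma.
At row 1, column 2: row 1 has {alpha,zeta,eta}; column 2 has {beta,delta,epsilon}; that leaves gamma.
At row 1, column 3: row 1 has {alpha,gamma,zeta,eta}; column 3 has {alpha,gamma,delta,epsilon,eta}; that leaves beta.
At row 1, column 5: row 1 has {alpha,beta,gamma,zeta,eta}; column 5 has {alpha,beta,gamma,delta,zeta,eta}; that leaves epsilon.
At row 1, column 6: row 1 has {alpha,beta,gamma,epsilon,zeta,eta}; column 6 has {alpha,beta,epsilon,zeta,eta}; that leaves delta.
At row 2, column 1: row 2 has {alpha,epsilon}; column 1 has {alpha,beta,gamma,epsilon,zeta,eta}; that leaves delta.
At row 2, column 3: row 2 has {alpha,delta,epsilon}; column 3 has {alpha,beta,gamma,delta,epsilon,eta}; that leaves zeta.
At row 2, column 4: row 2 has {alpha,delta,epsilon,zeta}; column 4 has {alpha,gamma,delta,epsilon,zeta,eta}; that leaves beta.
At row 2, column 6: row 2 has {alpha,beta,delta,epsilon,zeta}; column 6 has {alpha,beta,delta,epsilon,zeta,eta}; that leaves gamma.
At row 6, column 2: row 6 has {alpha,beta,gamma,delta,epsilon,eta}; column 2 has {beta,gamma,delta,epsilon}; that leaves zeta.
At row 7, column 2: row 7 has {beta,gamma,delta,epsilon,zeta,eta}; column 2 has {beta,gamma,delta,epsilon,zeta}; that leaves alpha.
At row 2, column 2: row 2 has {alpha,beta,gamma,delta,epsilon,zeta}; column 2 has {alpha,beta,gamma,delta,epsilon,zeta}; that leaves eta.

eta gamma beta alpha epsilon delta zeta / delta eta zeta beta alpha gamma epsilon / beta delta gamma zeta eta epsilon alpha / alpha beta epsilon delta zeta eta gamma / gamma epsilon alpha eta beta zeta delta / epsilon zeta eta gamma delta alpha beta / zeta alpha delta epsilon gamma beta eta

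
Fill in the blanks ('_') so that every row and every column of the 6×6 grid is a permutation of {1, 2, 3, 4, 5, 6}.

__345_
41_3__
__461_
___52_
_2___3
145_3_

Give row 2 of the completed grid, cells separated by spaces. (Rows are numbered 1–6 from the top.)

At row 1, column 2: row 1 has {3,4,5}; column 2 has {1,2,4}; that leaves 6.
At row 2, column 5: row 2 has {1,3,4}; column 5 has {1,2,3,5}; that leaves 6.
At row 4, column 2: row 4 has {2,5}; column 2 has {1,2,4,6}; that leaves 3.
At row 5, column 4: row 5 has {2,3}; column 4 has {3,4,5,6}; that leaves 1.
At row 5, column 5: row 5 has {1,2,3}; column 5 has {1,2,3,5,6}; that leaves 4.
At row 6, column 4: row 6 has {1,3,4,5}; column 4 has {1,3,4,5,6}; that leaves 2.
At row 6, column 6: row 6 has {1,2,3,4,5}; column 6 has {3}; that leaves 6.
At row 1, column 1: row 1 has {3,4,5,6}; column 1 has {1,4}; that leaves 2.
At row 1, column 6: row 1 has {2,3,4,5,6}; column 6 has {3,6}; that leaves 1.
At row 2, column 3: row 2 has {1,3,4,6}; column 3 has {3,4,5}; that leaves 2.
At row 2, column 6: row 2 has {1,2,3,4,6}; column 6 has {1,3,6}; that leaves 5.

4 1 2 3 6 5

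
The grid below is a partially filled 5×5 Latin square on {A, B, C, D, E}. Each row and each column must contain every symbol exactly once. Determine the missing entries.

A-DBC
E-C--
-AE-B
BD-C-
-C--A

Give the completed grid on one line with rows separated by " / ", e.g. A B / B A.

A E D B C / E B C A D / C A E D B / B D A C E / D C B E A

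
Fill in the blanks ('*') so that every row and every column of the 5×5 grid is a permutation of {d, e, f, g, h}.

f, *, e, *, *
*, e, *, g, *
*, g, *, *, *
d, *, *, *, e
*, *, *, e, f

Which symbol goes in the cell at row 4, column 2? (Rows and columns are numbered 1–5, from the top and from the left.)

(r2,c1) = h
(r2,c5) = d
(r3,c1) = e
(r3,c5) = h
(r5,c1) = g
(r1,c5) = g
(r2,c3) = f
(r3,c3) = d
(r3,c4) = f
(r4,c4) = h
(r5,c3) = h
(r1,c4) = d
(r4,c2) = f

f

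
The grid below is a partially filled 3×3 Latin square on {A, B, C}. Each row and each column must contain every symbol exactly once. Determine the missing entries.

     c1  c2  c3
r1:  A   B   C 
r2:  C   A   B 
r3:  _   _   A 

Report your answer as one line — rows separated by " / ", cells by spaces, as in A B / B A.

A B C / C A B / B C A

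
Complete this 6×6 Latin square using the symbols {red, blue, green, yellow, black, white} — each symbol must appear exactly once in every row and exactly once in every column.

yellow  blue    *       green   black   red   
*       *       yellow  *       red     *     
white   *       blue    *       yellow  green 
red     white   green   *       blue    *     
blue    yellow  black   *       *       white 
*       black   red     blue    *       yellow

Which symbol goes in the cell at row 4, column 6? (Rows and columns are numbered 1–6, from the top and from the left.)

black

(r1,c3) = white
(r2,c2) = green
(r3,c2) = red
(r3,c4) = black
(r4,c4) = yellow
(r4,c6) = black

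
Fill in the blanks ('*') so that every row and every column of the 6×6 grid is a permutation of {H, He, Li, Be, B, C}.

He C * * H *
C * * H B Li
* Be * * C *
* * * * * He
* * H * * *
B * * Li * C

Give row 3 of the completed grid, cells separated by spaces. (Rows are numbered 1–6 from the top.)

At row 2, column 2: row 2 has {H,Li,B,C}; column 2 has {Be,C}; that leaves He.
At row 2, column 3: row 2 has {H,He,Li,B,C}; column 3 has {H}; that leaves Be.
At row 6, column 2: row 6 has {Li,B,C}; column 2 has {He,Be,C}; that leaves H.
At row 6, column 3: row 6 has {H,Li,B,C}; column 3 has {H,Be}; that leaves He.
At row 6, column 5: row 6 has {H,He,Li,B,C}; column 5 has {H,B,C}; that leaves Be.
At row 4, column 5: row 4 has {He}; column 5 has {H,Be,B,C}; that leaves Li.
At row 5, column 5: row 5 has {H}; column 5 has {H,Li,Be,B,C}; that leaves He.
At row 4, column 2: row 4 has {He,Li}; column 2 has {H,He,Be,C}; that leaves B.
At row 4, column 3: row 4 has {He,Li,B}; column 3 has {H,He,Be}; that leaves C.
At row 4, column 4: row 4 has {He,Li,B,C}; column 4 has {H,Li}; that leaves Be.
At row 5, column 2: row 5 has {H,He}; column 2 has {H,He,Be,B,C}; that leaves Li.
At row 1, column 4: row 1 has {H,He,C}; column 4 has {H,Li,Be}; that leaves B.
At row 1, column 6: row 1 has {H,He,B,C}; column 6 has {He,Li,C}; that leaves Be.
At row 3, column 4: row 3 has {Be,C}; column 4 has {H,Li,Be,B}; that leaves He.
At row 4, column 1: row 4 has {He,Li,Be,B,C}; column 1 has {He,B,C}; that leaves H.
At row 5, column 1: row 5 has {H,He,Li}; column 1 has {H,He,B,C}; that leaves Be.
At row 5, column 4: row 5 has {H,He,Li,Be}; column 4 has {H,He,Li,Be,B}; that leaves C.
At row 5, column 6: row 5 has {H,He,Li,Be,C}; column 6 has {He,Li,Be,C}; that leaves B.
At row 1, column 3: row 1 has {H,He,Be,B,C}; column 3 has {H,He,Be,C}; that leaves Li.
At row 3, column 1: row 3 has {He,Be,C}; column 1 has {H,He,Be,B,C}; that leaves Li.
At row 3, column 3: row 3 has {He,Li,Be,C}; column 3 has {H,He,Li,Be,C}; that leaves B.
At row 3, column 6: row 3 has {He,Li,Be,B,C}; column 6 has {He,Li,Be,B,C}; that leaves H.

Li Be B He C H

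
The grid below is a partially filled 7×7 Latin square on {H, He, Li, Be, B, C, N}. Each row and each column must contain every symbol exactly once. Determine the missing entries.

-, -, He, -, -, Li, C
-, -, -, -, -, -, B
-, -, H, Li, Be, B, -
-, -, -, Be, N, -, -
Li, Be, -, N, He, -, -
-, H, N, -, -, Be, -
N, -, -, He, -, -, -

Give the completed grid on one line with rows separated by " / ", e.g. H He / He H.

Be N He B H Li C / He Li Be H C N B / C He H Li Be B N / H B C Be N He Li / Li Be B N He C H / B H N C Li Be He / N C Li He B H Be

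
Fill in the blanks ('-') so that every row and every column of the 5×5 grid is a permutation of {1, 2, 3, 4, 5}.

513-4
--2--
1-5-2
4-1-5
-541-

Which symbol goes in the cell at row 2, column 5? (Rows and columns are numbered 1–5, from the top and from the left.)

1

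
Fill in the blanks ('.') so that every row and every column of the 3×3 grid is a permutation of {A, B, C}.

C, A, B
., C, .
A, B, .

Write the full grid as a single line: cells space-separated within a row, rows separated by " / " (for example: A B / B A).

C A B / B C A / A B C

At row 2, column 1: row 2 has {C}; column 1 has {A,C}; that leaves B.
At row 2, column 3: row 2 has {B,C}; column 3 has {B}; that leaves A.
At row 3, column 3: row 3 has {A,B}; column 3 has {A,B}; that leaves C.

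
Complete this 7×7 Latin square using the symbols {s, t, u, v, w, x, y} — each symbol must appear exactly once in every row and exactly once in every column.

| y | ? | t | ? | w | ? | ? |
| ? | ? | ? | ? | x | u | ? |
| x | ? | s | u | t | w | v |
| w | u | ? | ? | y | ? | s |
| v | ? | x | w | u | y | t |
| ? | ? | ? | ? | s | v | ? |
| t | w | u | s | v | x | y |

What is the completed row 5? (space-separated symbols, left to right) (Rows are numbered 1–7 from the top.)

v s x w u y t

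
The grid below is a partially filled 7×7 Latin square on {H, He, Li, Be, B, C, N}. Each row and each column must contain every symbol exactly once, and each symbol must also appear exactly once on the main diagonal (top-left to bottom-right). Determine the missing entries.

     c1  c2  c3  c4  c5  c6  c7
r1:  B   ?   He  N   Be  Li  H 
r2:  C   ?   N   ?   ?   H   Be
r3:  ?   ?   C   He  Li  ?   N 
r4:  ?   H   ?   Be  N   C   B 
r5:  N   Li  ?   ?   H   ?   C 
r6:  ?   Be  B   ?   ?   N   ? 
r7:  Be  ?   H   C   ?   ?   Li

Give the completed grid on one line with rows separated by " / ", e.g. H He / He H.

row 1 has {H,He,Li,Be,B,N}; column 2 has {H,Li,Be} — only C is left for (r1,c2).
row 2 has {H,Be,C,N}; column 2 has {H,Li,Be,C}; the diagonal has {H,Li,Be,B,C,N} — only He is left for (r2,c2).
row 2 has {H,He,Be,C,N}; column 5 has {H,Li,Be,N} — only B is left for (r2,c5).
row 3 has {He,Li,C,N}; column 1 has {Be,B,C,N} — only H is left for (r3,c1).
row 3 has {H,He,Li,C,N}; column 2 has {H,He,Li,Be,C} — only B is left for (r3,c2).
row 3 has {H,He,Li,B,C,N}; column 6 has {H,Li,C,N} — only Be is left for (r3,c6).
row 4 has {H,Be,B,C,N}; column 3 has {H,He,B,C,N} — only Li is left for (r4,c3).
row 5 has {H,Li,C,N}; column 3 has {H,He,Li,B,C,N} — only Be is left for (r5,c3).
row 5 has {H,Li,Be,C,N}; column 4 has {He,Be,C,N} — only B is left for (r5,c4).
row 5 has {H,Li,Be,B,C,N}; column 6 has {H,Li,Be,C,N} — only He is left for (r5,c6).
row 6 has {Be,B,N}; column 7 has {H,Li,Be,B,C,N} — only He is left for (r6,c7).
row 7 has {H,Li,Be,C}; column 2 has {H,He,Li,Be,B,C} — only N is left for (r7,c2).
row 7 has {H,Li,Be,C,N}; column 5 has {H,Li,Be,B,N} — only He is left for (r7,c5).
row 7 has {H,He,Li,Be,C,N}; column 6 has {H,He,Li,Be,C,N} — only B is left for (r7,c6).
row 2 has {H,He,Be,B,C,N}; column 4 has {He,Be,B,C,N} — only Li is left for (r2,c4).
row 4 has {H,Li,Be,B,C,N}; column 1 has {H,Be,B,C,N} — only He is left for (r4,c1).
row 6 has {He,Be,B,N}; column 1 has {H,He,Be,B,C,N} — only Li is left for (r6,c1).
row 6 has {He,Li,Be,B,N}; column 4 has {He,Li,Be,B,C,N} — only H is left for (r6,c4).
row 6 has {H,He,Li,Be,B,N}; column 5 has {H,He,Li,Be,B,N} — only C is left for (r6,c5).

B C He N Be Li H / C He N Li B H Be / H B C He Li Be N / He H Li Be N C B / N Li Be B H He C / Li Be B H C N He / Be N H C He B Li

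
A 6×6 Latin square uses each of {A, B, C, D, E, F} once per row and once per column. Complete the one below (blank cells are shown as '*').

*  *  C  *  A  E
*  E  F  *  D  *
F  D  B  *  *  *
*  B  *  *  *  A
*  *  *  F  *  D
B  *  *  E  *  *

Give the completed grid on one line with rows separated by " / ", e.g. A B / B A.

D F C B A E / A E F C D B / F D B A E C / C B E D F A / E C A F B D / B A D E C F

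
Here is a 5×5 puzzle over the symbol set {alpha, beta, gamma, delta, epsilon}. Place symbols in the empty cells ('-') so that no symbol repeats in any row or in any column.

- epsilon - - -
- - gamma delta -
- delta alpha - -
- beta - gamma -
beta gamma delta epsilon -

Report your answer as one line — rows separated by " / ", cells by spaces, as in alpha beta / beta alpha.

delta epsilon beta alpha gamma / epsilon alpha gamma delta beta / gamma delta alpha beta epsilon / alpha beta epsilon gamma delta / beta gamma delta epsilon alpha

At row 1, column 3: row 1 has {epsilon}; column 3 has {alpha,gamma,delta}; that leaves beta.
At row 1, column 4: row 1 has {beta,epsilon}; column 4 has {gamma,delta,epsilon}; that leaves alpha.
At row 2, column 2: row 2 has {gamma,delta}; column 2 has {beta,gamma,delta,epsilon}; that leaves alpha.
At row 3, column 4: row 3 has {alpha,delta}; column 4 has {alpha,gamma,delta,epsilon}; that leaves beta.
At row 4, column 3: row 4 has {beta,gamma}; column 3 has {alpha,beta,gamma,delta}; that leaves epsilon.
At row 5, column 5: row 5 has {beta,gamma,delta,epsilon}; column 5 is empty so far; that leaves alpha.
At row 2, column 1: row 2 has {alpha,gamma,delta}; column 1 has {beta}; that leaves epsilon.
At row 2, column 5: row 2 has {alpha,gamma,delta,epsilon}; column 5 has {alpha}; that leaves beta.
At row 3, column 1: row 3 has {alpha,beta,delta}; column 1 has {beta,epsilon}; that leaves gamma.
At row 3, column 5: row 3 has {alpha,beta,gamma,delta}; column 5 has {alpha,beta}; that leaves epsilon.
At row 4, column 5: row 4 has {beta,gamma,epsilon}; column 5 has {alpha,beta,epsilon}; that leaves delta.
At row 1, column 1: row 1 has {alpha,beta,epsilon}; column 1 has {beta,gamma,epsilon}; that leaves delta.
At row 1, column 5: row 1 has {alpha,beta,delta,epsilon}; column 5 has {alpha,beta,delta,epsilon}; that leaves gamma.
At row 4, column 1: row 4 has {beta,gamma,delta,epsilon}; column 1 has {beta,gamma,delta,epsilon}; that leaves alpha.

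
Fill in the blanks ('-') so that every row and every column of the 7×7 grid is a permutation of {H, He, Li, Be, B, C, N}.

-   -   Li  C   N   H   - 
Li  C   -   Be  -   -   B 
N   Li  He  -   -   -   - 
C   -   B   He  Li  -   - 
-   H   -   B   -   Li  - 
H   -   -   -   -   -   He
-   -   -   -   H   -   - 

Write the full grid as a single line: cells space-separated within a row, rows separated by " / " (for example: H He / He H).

B He Li C N H Be / Li C H Be He N B / N Li He H Be B C / C N B He Li Be H / He H Be B C Li N / H Be N Li B C He / Be B C N H He Li

(r1,c7) = Be
(r2,c5) = He
(r2,c6) = N
(r3,c4) = H
(r3,c7) = C
(r4,c6) = Be
(r5,c7) = N
(r7,c7) = Li
(r2,c3) = H
(r3,c6) = B
(r4,c2) = N
(r4,c7) = H
(r6,c6) = C
(r7,c4) = N
(r7,c6) = He
(r3,c5) = Be
(r5,c5) = C
(r6,c4) = Li
(r6,c5) = B
(r5,c3) = Be
(r6,c2) = Be
(r6,c3) = N
(r7,c2) = B
(r7,c3) = C
(r1,c2) = He
(r5,c1) = He
(r7,c1) = Be
(r1,c1) = B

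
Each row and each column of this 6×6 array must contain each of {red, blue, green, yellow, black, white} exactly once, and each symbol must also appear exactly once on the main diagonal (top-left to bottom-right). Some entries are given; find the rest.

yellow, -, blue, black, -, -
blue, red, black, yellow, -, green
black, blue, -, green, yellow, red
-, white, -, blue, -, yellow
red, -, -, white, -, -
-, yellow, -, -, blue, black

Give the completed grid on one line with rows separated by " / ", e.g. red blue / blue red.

yellow green blue black red white / blue red black yellow white green / black blue white green yellow red / green white red blue black yellow / red black yellow white green blue / white yellow green red blue black

row 1 has {blue,yellow,black}; column 2 has {red,blue,yellow,white} — only green is left for (r1,c2).
row 1 has {blue,green,yellow,black}; column 6 has {red,green,yellow,black} — only white is left for (r1,c6).
row 2 has {red,blue,green,yellow,black}; column 5 has {blue,yellow} — only white is left for (r2,c5).
row 3 has {red,blue,green,yellow,black}; column 3 has {blue,black}; the diagonal has {red,blue,yellow,black} — only white is left for (r3,c3).
row 4 has {blue,yellow,white}; column 1 has {red,blue,yellow,black} — only green is left for (r4,c1).
row 4 has {blue,green,yellow,white}; column 3 has {blue,black,white} — only red is left for (r4,c3).
row 4 has {red,blue,green,yellow,white}; column 5 has {blue,yellow,white} — only black is left for (r4,c5).
row 5 has {red,white}; column 2 has {red,blue,green,yellow,white} — only black is left for (r5,c2).
row 5 has {red,black,white}; column 5 has {blue,yellow,black,white}; the diagonal has {red,blue,yellow,black,white} — only green is left for (r5,c5).
row 5 has {red,green,black,white}; column 6 has {red,green,yellow,black,white} — only blue is left for (r5,c6).
row 6 has {blue,yellow,black}; column 1 has {red,blue,green,yellow,black} — only white is left for (r6,c1).
row 6 has {blue,yellow,black,white}; column 3 has {red,blue,black,white} — only green is left for (r6,c3).
row 6 has {blue,green,yellow,black,white}; column 4 has {blue,green,yellow,black,white} — only red is left for (r6,c4).
row 1 has {blue,green,yellow,black,white}; column 5 has {blue,green,yellow,black,white} — only red is left for (r1,c5).
row 5 has {red,blue,green,black,white}; column 3 has {red,blue,green,black,white} — only yellow is left for (r5,c3).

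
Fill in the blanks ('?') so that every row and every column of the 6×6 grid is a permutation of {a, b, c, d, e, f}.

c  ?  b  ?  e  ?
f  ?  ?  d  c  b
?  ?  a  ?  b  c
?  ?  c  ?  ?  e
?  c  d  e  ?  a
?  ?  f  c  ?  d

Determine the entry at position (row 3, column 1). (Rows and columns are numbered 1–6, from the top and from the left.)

d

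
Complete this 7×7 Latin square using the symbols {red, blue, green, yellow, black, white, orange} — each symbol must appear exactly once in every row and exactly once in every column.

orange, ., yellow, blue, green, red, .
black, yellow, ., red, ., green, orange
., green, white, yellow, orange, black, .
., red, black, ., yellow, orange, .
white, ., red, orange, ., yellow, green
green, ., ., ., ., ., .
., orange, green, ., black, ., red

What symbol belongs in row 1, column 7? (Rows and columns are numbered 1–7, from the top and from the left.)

black

(r2,c3): row 2 has {red,green,yellow,black,orange}; column 3 has {red,green,yellow,black,white}, so it must be blue.
(r2,c5): row 2 has {red,blue,green,yellow,black,orange}; column 5 has {green,yellow,black,orange}, so it must be white.
(r3,c7): row 3 has {green,yellow,black,white,orange}; column 7 has {red,green,orange}, so it must be blue.
(r4,c1): row 4 has {red,yellow,black,orange}; column 1 has {green,black,white,orange}, so it must be blue.
(r4,c7): row 4 has {red,blue,yellow,black,orange}; column 7 has {red,blue,green,orange}, so it must be white.
(r5,c5): row 5 has {red,green,yellow,white,orange}; column 5 has {green,yellow,black,white,orange}, so it must be blue.
(r6,c3): row 6 has {green}; column 3 has {red,blue,green,yellow,black,white}, so it must be orange.
(r6,c5): row 6 has {green,orange}; column 5 has {blue,green,yellow,black,white,orange}, so it must be red.
(r7,c1): row 7 has {red,green,black,orange}; column 1 has {blue,green,black,white,orange}, so it must be yellow.
(r7,c4): row 7 has {red,green,yellow,black,orange}; column 4 has {red,blue,yellow,orange}, so it must be white.
(r7,c6): row 7 has {red,green,yellow,black,white,orange}; column 6 has {red,green,yellow,black,orange}, so it must be blue.
(r1,c7): row 1 has {red,blue,green,yellow,orange}; column 7 has {red,blue,green,white,orange}, so it must be black.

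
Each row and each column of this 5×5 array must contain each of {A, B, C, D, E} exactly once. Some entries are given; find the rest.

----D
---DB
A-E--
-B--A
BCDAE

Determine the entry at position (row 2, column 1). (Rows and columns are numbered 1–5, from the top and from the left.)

C

row 3 has {A,E}; column 2 has {B,C} — only D is left for (r3,c2).
row 3 has {A,D,E}; column 5 has {A,B,D,E} — only C is left for (r3,c5).
row 4 has {A,B}; column 3 has {D,E} — only C is left for (r4,c3).
row 4 has {A,B,C}; column 4 has {A,D} — only E is left for (r4,c4).
row 2 has {B,D}; column 3 has {C,D,E} — only A is left for (r2,c3).
row 3 has {A,C,D,E}; column 4 has {A,D,E} — only B is left for (r3,c4).
row 4 has {A,B,C,E}; column 1 has {A,B} — only D is left for (r4,c1).
row 1 has {D}; column 3 has {A,C,D,E} — only B is left for (r1,c3).
row 1 has {B,D}; column 4 has {A,B,D,E} — only C is left for (r1,c4).
row 2 has {A,B,D}; column 2 has {B,C,D} — only E is left for (r2,c2).
row 1 has {B,C,D}; column 1 has {A,B,D} — only E is left for (r1,c1).
row 1 has {B,C,D,E}; column 2 has {B,C,D,E} — only A is left for (r1,c2).
row 2 has {A,B,D,E}; column 1 has {A,B,D,E} — only C is left for (r2,c1).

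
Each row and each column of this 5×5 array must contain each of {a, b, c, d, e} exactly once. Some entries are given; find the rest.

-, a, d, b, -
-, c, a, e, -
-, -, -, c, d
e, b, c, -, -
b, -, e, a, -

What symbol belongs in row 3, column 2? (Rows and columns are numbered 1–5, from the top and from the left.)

(r1,c1) = c
(r1,c5) = e
(r2,c1) = d
(r2,c5) = b
(r3,c1) = a
(r3,c2) = e

e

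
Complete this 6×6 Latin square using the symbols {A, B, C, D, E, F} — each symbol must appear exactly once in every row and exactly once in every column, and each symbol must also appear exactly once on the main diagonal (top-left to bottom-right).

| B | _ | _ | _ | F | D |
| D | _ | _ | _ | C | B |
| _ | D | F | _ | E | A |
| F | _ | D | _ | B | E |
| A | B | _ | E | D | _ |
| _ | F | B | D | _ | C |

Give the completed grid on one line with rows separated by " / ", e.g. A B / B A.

row 3 has {A,D,E,F}; column 1 has {A,B,D,F} — only C is left for (r3,c1).
row 3 has {A,C,D,E,F}; column 4 has {D,E} — only B is left for (r3,c4).
row 4 has {B,D,E,F}; column 4 has {B,D,E}; the diagonal has {B,C,D,F} — only A is left for (r4,c4).
row 5 has {A,B,D,E}; column 3 has {B,D,F} — only C is left for (r5,c3).
row 5 has {A,B,C,D,E}; column 6 has {A,B,C,D,E} — only F is left for (r5,c6).
row 6 has {B,C,D,F}; column 1 has {A,B,C,D,F} — only E is left for (r6,c1).
row 6 has {B,C,D,E,F}; column 5 has {B,C,D,E,F} — only A is left for (r6,c5).
row 1 has {B,D,F}; column 4 has {A,B,D,E} — only C is left for (r1,c4).
row 2 has {B,C,D}; column 2 has {B,D,F}; the diagonal has {A,B,C,D,F} — only E is left for (r2,c2).
row 2 has {B,C,D,E}; column 3 has {B,C,D,F} — only A is left for (r2,c3).
row 2 has {A,B,C,D,E}; column 4 has {A,B,C,D,E} — only F is left for (r2,c4).
row 4 has {A,B,D,E,F}; column 2 has {B,D,E,F} — only C is left for (r4,c2).
row 1 has {B,C,D,F}; column 2 has {B,C,D,E,F} — only A is left for (r1,c2).
row 1 has {A,B,C,D,F}; column 3 has {A,B,C,D,F} — only E is left for (r1,c3).

B A E C F D / D E A F C B / C D F B E A / F C D A B E / A B C E D F / E F B D A C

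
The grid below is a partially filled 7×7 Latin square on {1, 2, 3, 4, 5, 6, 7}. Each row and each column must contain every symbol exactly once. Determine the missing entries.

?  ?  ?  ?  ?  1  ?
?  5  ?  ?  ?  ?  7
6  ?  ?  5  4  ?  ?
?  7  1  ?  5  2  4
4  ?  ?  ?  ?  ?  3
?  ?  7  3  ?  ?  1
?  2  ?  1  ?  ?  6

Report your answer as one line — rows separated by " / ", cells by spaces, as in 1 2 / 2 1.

(r3,c7) = 2
(r4,c1) = 3
(r4,c4) = 6
(r1,c7) = 5
(r3,c3) = 3
(r3,c6) = 7
(r3,c2) = 1
(r5,c2) = 6
(r5,c6) = 5
(r6,c2) = 4
(r6,c6) = 6
(r1,c2) = 3
(r5,c3) = 2
(r5,c4) = 7
(r5,c5) = 1
(r6,c5) = 2
(r6,c1) = 5
(r7,c1) = 7
(r7,c5) = 3
(r7,c6) = 4
(r1,c1) = 2
(r1,c4) = 4
(r2,c1) = 1
(r2,c4) = 2
(r2,c5) = 6
(r2,c6) = 3
(r7,c3) = 5
(r1,c3) = 6
(r1,c5) = 7
(r2,c3) = 4

2 3 6 4 7 1 5 / 1 5 4 2 6 3 7 / 6 1 3 5 4 7 2 / 3 7 1 6 5 2 4 / 4 6 2 7 1 5 3 / 5 4 7 3 2 6 1 / 7 2 5 1 3 4 6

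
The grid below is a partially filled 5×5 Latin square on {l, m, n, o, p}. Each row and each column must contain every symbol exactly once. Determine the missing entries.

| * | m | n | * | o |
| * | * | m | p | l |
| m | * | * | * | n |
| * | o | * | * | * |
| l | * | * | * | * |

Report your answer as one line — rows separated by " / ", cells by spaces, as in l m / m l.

At row 1, column 1: row 1 has {m,n,o}; column 1 has {l,m}; that leaves p.
At row 1, column 4: row 1 has {m,n,o,p}; column 4 has {p}; that leaves l.
At row 2, column 2: row 2 has {l,m,p}; column 2 has {m,o}; that leaves n.
At row 3, column 4: row 3 has {m,n}; column 4 has {l,p}; that leaves o.
At row 4, column 1: row 4 has {o}; column 1 has {l,m,p}; that leaves n.
At row 4, column 4: row 4 has {n,o}; column 4 has {l,o,p}; that leaves m.
At row 4, column 5: row 4 has {m,n,o}; column 5 has {l,n,o}; that leaves p.
At row 5, column 2: row 5 has {l}; column 2 has {m,n,o}; that leaves p.
At row 5, column 3: row 5 has {l,p}; column 3 has {m,n}; that leaves o.
At row 5, column 4: row 5 has {l,o,p}; column 4 has {l,m,o,p}; that leaves n.
At row 5, column 5: row 5 has {l,n,o,p}; column 5 has {l,n,o,p}; that leaves m.
At row 2, column 1: row 2 has {l,m,n,p}; column 1 has {l,m,n,p}; that leaves o.
At row 3, column 2: row 3 has {m,n,o}; column 2 has {m,n,o,p}; that leaves l.
At row 3, column 3: row 3 has {l,m,n,o}; column 3 has {m,n,o}; that leaves p.
At row 4, column 3: row 4 has {m,n,o,p}; column 3 has {m,n,o,p}; that leaves l.

p m n l o / o n m p l / m l p o n / n o l m p / l p o n m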